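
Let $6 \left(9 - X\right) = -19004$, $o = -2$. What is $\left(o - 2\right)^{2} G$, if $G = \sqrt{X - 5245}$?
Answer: $\frac{16 i \sqrt{18618}}{3} \approx 727.72 i$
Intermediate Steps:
$X = \frac{9529}{3}$ ($X = 9 - - \frac{9502}{3} = 9 + \frac{9502}{3} = \frac{9529}{3} \approx 3176.3$)
$G = \frac{i \sqrt{18618}}{3}$ ($G = \sqrt{\frac{9529}{3} - 5245} = \sqrt{- \frac{6206}{3}} = \frac{i \sqrt{18618}}{3} \approx 45.483 i$)
$\left(o - 2\right)^{2} G = \left(-2 - 2\right)^{2} \frac{i \sqrt{18618}}{3} = \left(-4\right)^{2} \frac{i \sqrt{18618}}{3} = 16 \frac{i \sqrt{18618}}{3} = \frac{16 i \sqrt{18618}}{3}$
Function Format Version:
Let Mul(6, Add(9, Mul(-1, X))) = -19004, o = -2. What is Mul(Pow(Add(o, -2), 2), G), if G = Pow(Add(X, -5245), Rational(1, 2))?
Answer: Mul(Rational(16, 3), I, Pow(18618, Rational(1, 2))) ≈ Mul(727.72, I)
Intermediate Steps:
X = Rational(9529, 3) (X = Add(9, Mul(Rational(-1, 6), -19004)) = Add(9, Rational(9502, 3)) = Rational(9529, 3) ≈ 3176.3)
G = Mul(Rational(1, 3), I, Pow(18618, Rational(1, 2))) (G = Pow(Add(Rational(9529, 3), -5245), Rational(1, 2)) = Pow(Rational(-6206, 3), Rational(1, 2)) = Mul(Rational(1, 3), I, Pow(18618, Rational(1, 2))) ≈ Mul(45.483, I))
Mul(Pow(Add(o, -2), 2), G) = Mul(Pow(Add(-2, -2), 2), Mul(Rational(1, 3), I, Pow(18618, Rational(1, 2)))) = Mul(Pow(-4, 2), Mul(Rational(1, 3), I, Pow(18618, Rational(1, 2)))) = Mul(16, Mul(Rational(1, 3), I, Pow(18618, Rational(1, 2)))) = Mul(Rational(16, 3), I, Pow(18618, Rational(1, 2)))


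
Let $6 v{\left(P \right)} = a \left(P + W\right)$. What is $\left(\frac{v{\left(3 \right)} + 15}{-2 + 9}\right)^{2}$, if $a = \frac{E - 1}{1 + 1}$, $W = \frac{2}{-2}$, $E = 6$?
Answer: $\frac{9025}{1764} \approx 5.1162$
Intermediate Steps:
$W = -1$ ($W = 2 \left(- \frac{1}{2}\right) = -1$)
$a = \frac{5}{2}$ ($a = \frac{6 - 1}{1 + 1} = \frac{5}{2} \approx 2.5$)
$v{\left(P \right)} = - \frac{5}{12} + \frac{5 P}{12}$ ($v{\left(P \right)} = \frac{\frac{5}{2} \left(P - 1\right)}{6} = \frac{\frac{5}{2} \left(-1 + P\right)}{6} = \frac{- \frac{5}{2} + \frac{5 P}{2}}{6} = - \frac{5}{12} + \frac{5 P}{12}$)
$\left(\frac{v{\left(3 \right)} + 15}{-2 + 9}\right)^{2} = \left(\frac{\left(- \frac{5}{12} + \frac{5}{12} \cdot 3\right) + 15}{-2 + 9}\right)^{2} = \left(\frac{\left(- \frac{5}{12} + \frac{5}{4}\right) + 15}{7}\right)^{2} = \left(\left(\frac{5}{6} + 15\right) \frac{1}{7}\right)^{2} = \left(\frac{95}{6} \cdot \frac{1}{7}\right)^{2} = \left(\frac{95}{42}\right)^{2} = \frac{9025}{1764}$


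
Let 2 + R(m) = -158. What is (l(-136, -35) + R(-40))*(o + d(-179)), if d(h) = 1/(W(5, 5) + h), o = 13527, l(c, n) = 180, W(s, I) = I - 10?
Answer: 12444835/46 ≈ 2.7054e+5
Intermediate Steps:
W(s, I) = -10 + I
R(m) = -160 (R(m) = -2 - 158 = -160)
d(h) = 1/(-5 + h) (d(h) = 1/((-10 + 5) + h) = 1/(-5 + h))
(l(-136, -35) + R(-40))*(o + d(-179)) = (180 - 160)*(13527 + 1/(-5 - 179)) = 20*(13527 + 1/(-184)) = 20*(13527 - 1/184) = 20*(2488967/184) = 12444835/46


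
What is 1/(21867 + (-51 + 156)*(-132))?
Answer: 1/8007 ≈ 0.00012489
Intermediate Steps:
1/(21867 + (-51 + 156)*(-132)) = 1/(21867 + 105*(-132)) = 1/(21867 - 13860) = 1/8007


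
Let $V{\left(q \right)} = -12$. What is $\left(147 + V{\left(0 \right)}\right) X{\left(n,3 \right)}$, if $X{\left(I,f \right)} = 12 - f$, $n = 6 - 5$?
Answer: $1215$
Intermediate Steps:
$n = 1$ ($n = 6 - 5 = 1$)
$\left(147 + V{\left(0 \right)}\right) X{\left(n,3 \right)} = \left(147 - 12\right) \left(12 - 3\right) = 135 \left(12 - 3\right) = 135 \cdot 9 = 1215$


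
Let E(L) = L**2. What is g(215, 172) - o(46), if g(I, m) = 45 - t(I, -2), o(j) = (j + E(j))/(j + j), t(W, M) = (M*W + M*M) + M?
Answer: 899/2 ≈ 449.50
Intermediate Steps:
t(W, M) = M + M**2 + M*W (t(W, M) = (M*W + M**2) + M = (M**2 + M*W) + M = M + M**2 + M*W)
o(j) = (j + j**2)/(2*j) (o(j) = (j + j**2)/(j + j) = (j + j**2)/((2*j)) = (j + j**2)*(1/(2*j)) = (j + j**2)/(2*j))
g(I, m) = 43 + 2*I (g(I, m) = 45 - (-2)*(1 - 2 + I) = 45 - (-2)*(-1 + I) = 45 - (2 - 2*I) = 45 + (-2 + 2*I) = 43 + 2*I)
g(215, 172) - o(46) = (43 + 2*215) - (1/2 + (1/2)*46) = (43 + 430) - (1/2 + 23) = 473 - 1*47/2 = 473 - 47/2 = 899/2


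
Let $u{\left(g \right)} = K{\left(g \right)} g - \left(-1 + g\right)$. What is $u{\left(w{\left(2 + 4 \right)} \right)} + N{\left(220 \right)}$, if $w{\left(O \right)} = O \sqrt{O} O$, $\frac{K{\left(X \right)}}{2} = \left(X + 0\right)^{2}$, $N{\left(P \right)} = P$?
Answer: $221 + 559836 \sqrt{6} \approx 1.3715 \cdot 10^{6}$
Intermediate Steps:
$K{\left(X \right)} = 2 X^{2}$ ($K{\left(X \right)} = 2 \left(X + 0\right)^{2} = 2 X^{2}$)
$w{\left(O \right)} = O^{\frac{5}{2}}$ ($w{\left(O \right)} = O^{\frac{3}{2}} O = O^{\frac{5}{2}}$)
$u{\left(g \right)} = 1 - g + 2 g^{3}$ ($u{\left(g \right)} = 2 g^{2} g - \left(-1 + g\right) = 2 g^{3} - \left(-1 + g\right) = 1 - g + 2 g^{3}$)
$u{\left(w{\left(2 + 4 \right)} \right)} + N{\left(220 \right)} = \left(1 - \left(2 + 4\right)^{\frac{5}{2}} + 2 \left(\left(2 + 4\right)^{\frac{5}{2}}\right)^{3}\right) + 220 = \left(1 - 6^{\frac{5}{2}} + 2 \left(6^{\frac{5}{2}}\right)^{3}\right) + 220 = \left(1 - 36 \sqrt{6} + 2 \left(36 \sqrt{6}\right)^{3}\right) + 220 = \left(1 - 36 \sqrt{6} + 2 \cdot 279936 \sqrt{6}\right) + 220 = \left(1 - 36 \sqrt{6} + 559872 \sqrt{6}\right) + 220 = \left(1 + 559836 \sqrt{6}\right) + 220 = 221 + 559836 \sqrt{6}$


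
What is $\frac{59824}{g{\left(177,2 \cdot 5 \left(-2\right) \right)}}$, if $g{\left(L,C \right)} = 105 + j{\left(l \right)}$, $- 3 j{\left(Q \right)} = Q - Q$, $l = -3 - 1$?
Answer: $\frac{59824}{105} \approx 569.75$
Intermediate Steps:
$l = -4$ ($l = -3 - 1 = -4$)
$j{\left(Q \right)} = 0$ ($j{\left(Q \right)} = - \frac{Q - Q}{3} = \left(- \frac{1}{3}\right) 0 = 0$)
$g{\left(L,C \right)} = 105$ ($g{\left(L,C \right)} = 105 + 0 = 105$)
$\frac{59824}{g{\left(177,2 \cdot 5 \left(-2\right) \right)}} = \frac{59824}{105}$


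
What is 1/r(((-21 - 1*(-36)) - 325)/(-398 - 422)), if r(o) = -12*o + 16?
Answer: 41/470 ≈ 0.087234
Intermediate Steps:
r(o) = 16 - 12*o
1/r(((-21 - 1*(-36)) - 325)/(-398 - 422)) = 1/(16 - 12*((-21 - 1*(-36)) - 325)/(-398 - 422)) = 1/(16 - 12*((-21 + 36) - 325)/(-820)) = 1/(16 - 12*(15 - 325)*(-1)/820) = 1/(16 - (-3720)*(-1)/820) = 1/(16 - 12*31/82) = 1/(16 - 186/41) = 1/(470/41) = 41/470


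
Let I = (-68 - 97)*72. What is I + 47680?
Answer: 35800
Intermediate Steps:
I = -11880 (I = -165*72 = -11880)
I + 47680 = -11880 + 47680 = 35800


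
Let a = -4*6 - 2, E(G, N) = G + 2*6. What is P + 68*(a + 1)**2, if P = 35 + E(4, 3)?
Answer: 42551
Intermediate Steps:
E(G, N) = 12 + G (E(G, N) = G + 12 = 12 + G)
a = -26 (a = -24 - 2 = -26)
P = 51 (P = 35 + (12 + 4) = 35 + 16 = 51)
P + 68*(a + 1)**2 = 51 + 68*(-26 + 1)**2 = 51 + 68*(-25)**2 = 51 + 68*625 = 51 + 42500 = 42551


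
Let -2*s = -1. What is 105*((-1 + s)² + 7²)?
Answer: 20685/4 ≈ 5171.3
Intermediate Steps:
s = ½ (s = -½*(-1) = ½ ≈ 0.50000)
105*((-1 + s)² + 7²) = 105*((-1 + ½)² + 7²) = 105*((-½)² + 49) = 105*(¼ + 49) = 105*(197/4) = 20685/4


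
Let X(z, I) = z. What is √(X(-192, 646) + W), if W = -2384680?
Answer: 2*I*√596218 ≈ 1544.3*I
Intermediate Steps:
√(X(-192, 646) + W) = √(-192 - 2384680) = √(-2384872) = 2*I*√596218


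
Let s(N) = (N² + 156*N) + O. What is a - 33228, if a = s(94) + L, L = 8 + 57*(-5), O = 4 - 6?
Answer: -10007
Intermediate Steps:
O = -2
L = -277 (L = 8 - 285 = -277)
s(N) = -2 + N² + 156*N (s(N) = (N² + 156*N) - 2 = -2 + N² + 156*N)
a = 23221 (a = (-2 + 94² + 156*94) - 277 = (-2 + 8836 + 14664) - 277 = 23498 - 277 = 23221)
a - 33228 = 23221 - 33228 = -10007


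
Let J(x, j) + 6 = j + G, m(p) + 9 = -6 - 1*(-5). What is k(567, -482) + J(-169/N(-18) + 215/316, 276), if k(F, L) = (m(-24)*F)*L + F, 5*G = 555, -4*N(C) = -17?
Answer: 2733888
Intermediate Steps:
N(C) = 17/4 (N(C) = -¼*(-17) = 17/4)
m(p) = -10 (m(p) = -9 + (-6 - 1*(-5)) = -9 + (-6 + 5) = -9 - 1 = -10)
G = 111 (G = (⅕)*555 = 111)
k(F, L) = F - 10*F*L (k(F, L) = (-10*F)*L + F = -10*F*L + F = F - 10*F*L)
J(x, j) = 105 + j (J(x, j) = -6 + (j + 111) = -6 + (111 + j) = 105 + j)
k(567, -482) + J(-169/N(-18) + 215/316, 276) = 567*(1 - 10*(-482)) + (105 + 276) = 567*(1 + 4820) + 381 = 567*4821 + 381 = 2733507 + 381 = 2733888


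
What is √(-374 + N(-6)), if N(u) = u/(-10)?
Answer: I*√9335/5 ≈ 19.324*I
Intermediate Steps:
N(u) = -u/10 (N(u) = u*(-⅒) = -u/10)
√(-374 + N(-6)) = √(-374 - ⅒*(-6)) = √(-374 + ⅗) = √(-1867/5) = I*√9335/5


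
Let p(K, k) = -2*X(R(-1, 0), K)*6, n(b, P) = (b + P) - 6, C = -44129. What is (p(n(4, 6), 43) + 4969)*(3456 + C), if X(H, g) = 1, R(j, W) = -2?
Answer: -201616061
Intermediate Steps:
n(b, P) = -6 + P + b (n(b, P) = (P + b) - 6 = -6 + P + b)
p(K, k) = -12 (p(K, k) = -2*1*6 = -2*6 = -12)
(p(n(4, 6), 43) + 4969)*(3456 + C) = (-12 + 4969)*(3456 - 44129) = 4957*(-40673) = -201616061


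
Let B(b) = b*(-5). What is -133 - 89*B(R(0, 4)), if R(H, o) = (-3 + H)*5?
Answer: -6808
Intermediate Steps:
R(H, o) = -15 + 5*H
B(b) = -5*b
-133 - 89*B(R(0, 4)) = -133 - (-445)*(-15 + 5*0) = -133 - (-445)*(-15 + 0) = -133 - (-445)*(-15) = -133 - 89*75 = -133 - 6675 = -6808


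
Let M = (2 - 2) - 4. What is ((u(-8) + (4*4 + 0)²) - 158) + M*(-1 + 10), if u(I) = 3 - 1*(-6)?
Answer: 71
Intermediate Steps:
M = -4 (M = 0 - 4 = -4)
u(I) = 9 (u(I) = 3 + 6 = 9)
((u(-8) + (4*4 + 0)²) - 158) + M*(-1 + 10) = ((9 + (4*4 + 0)²) - 158) - 4*(-1 + 10) = ((9 + (16 + 0)²) - 158) - 4*9 = ((9 + 16²) - 158) - 36 = ((9 + 256) - 158) - 36 = (265 - 158) - 36 = 107 - 36 = 71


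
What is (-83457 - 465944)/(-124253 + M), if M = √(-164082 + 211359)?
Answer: 4015571909/908162396 + 1648203*√5253/15438760732 ≈ 4.4294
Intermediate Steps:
M = 3*√5253 (M = √47277 = 3*√5253 ≈ 217.43)
(-83457 - 465944)/(-124253 + M) = (-83457 - 465944)/(-124253 + 3*√5253) = -549401/(-124253 + 3*√5253)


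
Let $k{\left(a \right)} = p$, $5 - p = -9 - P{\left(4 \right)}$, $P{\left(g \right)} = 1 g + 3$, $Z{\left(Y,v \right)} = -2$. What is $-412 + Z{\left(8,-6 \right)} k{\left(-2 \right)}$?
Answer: $-454$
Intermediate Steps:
$P{\left(g \right)} = 3 + g$ ($P{\left(g \right)} = g + 3 = 3 + g$)
$p = 21$ ($p = 5 - \left(-9 - \left(3 + 4\right)\right) = 5 - \left(-9 - 7\right) = 5 - -16 = 5 + 16 = 21$)
$k{\left(a \right)} = 21$
$-412 + Z{\left(8,-6 \right)} k{\left(-2 \right)} = -412 - 42 = -454$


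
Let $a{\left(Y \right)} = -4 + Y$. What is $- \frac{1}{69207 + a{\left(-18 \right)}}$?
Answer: $- \frac{1}{69185} \approx -1.4454 \cdot 10^{-5}$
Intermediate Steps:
$- \frac{1}{69207 + a{\left(-18 \right)}} = - \frac{1}{69207 - 22} = - \frac{1}{69185}$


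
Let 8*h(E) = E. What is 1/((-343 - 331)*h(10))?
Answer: -2/1685 ≈ -0.0011869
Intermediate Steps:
h(E) = E/8
1/((-343 - 331)*h(10)) = 1/((-343 - 331)*((1/8)*10)) = 1/(-674*5/4) = 1/(-1685/2) = -2/1685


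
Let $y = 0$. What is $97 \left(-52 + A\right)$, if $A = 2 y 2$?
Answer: $-5044$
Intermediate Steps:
$A = 0$ ($A = 2 \cdot 0 \cdot 2 = 0 \cdot 2 = 0$)
$97 \left(-52 + A\right) = 97 \left(-52 + 0\right) = 97 \left(-52\right) = -5044$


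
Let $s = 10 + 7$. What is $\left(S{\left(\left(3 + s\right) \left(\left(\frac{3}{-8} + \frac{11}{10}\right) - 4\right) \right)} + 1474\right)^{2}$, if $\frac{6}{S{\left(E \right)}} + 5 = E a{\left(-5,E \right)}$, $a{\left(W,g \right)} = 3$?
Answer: $\frac{352847880100}{162409} \approx 2.1726 \cdot 10^{6}$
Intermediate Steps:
$s = 17$
$S{\left(E \right)} = \frac{6}{-5 + 3 E}$ ($S{\left(E \right)} = \frac{6}{-5 + E 3} = \frac{6}{-5 + 3 E}$)
$\left(S{\left(\left(3 + s\right) \left(\left(\frac{3}{-8} + \frac{11}{10}\right) - 4\right) \right)} + 1474\right)^{2} = \left(\frac{6}{-5 + 3 \left(3 + 17\right) \left(\left(\frac{3}{-8} + \frac{11}{10}\right) - 4\right)} + 1474\right)^{2} = \left(\frac{6}{-5 + 3 \cdot 20 \left(\left(3 \left(- \frac{1}{8}\right) + 11 \cdot \frac{1}{10}\right) - 4\right)} + 1474\right)^{2} = \left(\frac{6}{-5 + 3 \cdot 20 \left(\left(- \frac{3}{8} + \frac{11}{10}\right) - 4\right)} + 1474\right)^{2} = \left(\frac{6}{-5 + 3 \cdot 20 \left(\frac{29}{40} - 4\right)} + 1474\right)^{2} = \left(\frac{6}{-5 + 3 \cdot 20 \left(- \frac{131}{40}\right)} + 1474\right)^{2} = \left(\frac{6}{-5 + 3 \left(- \frac{131}{2}\right)} + 1474\right)^{2} = \left(\frac{6}{-5 - \frac{393}{2}} + 1474\right)^{2} = \left(\frac{6}{- \frac{403}{2}} + 1474\right)^{2} = \left(6 \left(- \frac{2}{403}\right) + 1474\right)^{2} = \left(- \frac{12}{403} + 1474\right)^{2} = \left(\frac{594010}{403}\right)^{2} = \frac{352847880100}{162409}$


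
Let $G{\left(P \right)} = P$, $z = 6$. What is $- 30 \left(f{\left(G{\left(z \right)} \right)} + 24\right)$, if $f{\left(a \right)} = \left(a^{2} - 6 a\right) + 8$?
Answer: $-960$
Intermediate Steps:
$f{\left(a \right)} = 8 + a^{2} - 6 a$
$- 30 \left(f{\left(G{\left(z \right)} \right)} + 24\right) = - 30 \left(\left(8 + 6^{2} - 36\right) + 24\right) = - 30 \left(\left(8 + 36 - 36\right) + 24\right) = - 30 \left(8 + 24\right) = \left(-30\right) 32 = -960$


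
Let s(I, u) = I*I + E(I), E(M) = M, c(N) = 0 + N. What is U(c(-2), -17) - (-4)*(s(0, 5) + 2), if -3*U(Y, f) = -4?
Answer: 28/3 ≈ 9.3333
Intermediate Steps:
c(N) = N
U(Y, f) = 4/3 (U(Y, f) = -1/3*(-4) = 4/3)
s(I, u) = I + I**2 (s(I, u) = I*I + I = I**2 + I = I + I**2)
U(c(-2), -17) - (-4)*(s(0, 5) + 2) = 4/3 - (-4)*(0*(1 + 0) + 2) = 4/3 - (-4)*(0*1 + 2) = 4/3 - (-4)*(0 + 2) = 4/3 - (-4)*2 = 4/3 - 1*(-8) = 4/3 + 8 = 28/3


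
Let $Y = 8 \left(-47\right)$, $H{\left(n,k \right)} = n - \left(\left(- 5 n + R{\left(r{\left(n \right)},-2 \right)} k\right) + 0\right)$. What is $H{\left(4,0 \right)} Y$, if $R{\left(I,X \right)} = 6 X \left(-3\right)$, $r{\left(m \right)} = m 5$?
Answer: $-9024$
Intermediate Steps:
$r{\left(m \right)} = 5 m$
$R{\left(I,X \right)} = - 18 X$
$H{\left(n,k \right)} = - 36 k + 6 n$ ($H{\left(n,k \right)} = n - \left(\left(- 5 n + \left(-18\right) \left(-2\right) k\right) + 0\right) = n - \left(\left(- 5 n + 36 k\right) + 0\right) = n - \left(- 5 n + 36 k\right) = - 36 k + 6 n$)
$Y = -376$
$H{\left(4,0 \right)} Y = \left(\left(-36\right) 0 + 6 \cdot 4\right) \left(-376\right) = \left(0 + 24\right) \left(-376\right) = 24 \left(-376\right) = -9024$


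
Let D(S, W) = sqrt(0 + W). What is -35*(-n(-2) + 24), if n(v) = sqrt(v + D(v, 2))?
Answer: -840 + 35*I*sqrt(2 - sqrt(2)) ≈ -840.0 + 26.788*I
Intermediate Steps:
D(S, W) = sqrt(W)
n(v) = sqrt(v + sqrt(2))
-35*(-n(-2) + 24) = -35*(-sqrt(-2 + sqrt(2)) + 24) = -35*(24 - sqrt(-2 + sqrt(2))) = -840 + 35*sqrt(-2 + sqrt(2))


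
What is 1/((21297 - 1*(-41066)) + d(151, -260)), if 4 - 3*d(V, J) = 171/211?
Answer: 633/39476452 ≈ 1.6035e-5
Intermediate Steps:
d(V, J) = 673/633 (d(V, J) = 4/3 - 57/211 = 673/633)
1/((21297 - 1*(-41066)) + d(151, -260)) = 1/((21297 - 1*(-41066)) + 673/633) = 1/((21297 + 41066) + 673/633) = 1/(62363 + 673/633) = 1/(39476452/633) = 633/39476452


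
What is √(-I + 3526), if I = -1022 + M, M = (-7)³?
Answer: √4891 ≈ 69.936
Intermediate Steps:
M = -343
I = -1365 (I = -1022 - 343 = -1365)
√(-I + 3526) = √(-1*(-1365) + 3526) = √(1365 + 3526) = √4891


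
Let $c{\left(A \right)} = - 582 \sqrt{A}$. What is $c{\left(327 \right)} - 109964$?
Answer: $-109964 - 582 \sqrt{327} \approx -1.2049 \cdot 10^{5}$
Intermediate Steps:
$c{\left(327 \right)} - 109964 = - 582 \sqrt{327} - 109964 = -109964 - 582 \sqrt{327}$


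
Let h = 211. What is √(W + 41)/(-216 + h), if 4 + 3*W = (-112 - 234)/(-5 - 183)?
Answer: -√3203238/1410 ≈ -1.2693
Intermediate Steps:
W = -203/282 (W = -4/3 + ((-112 - 234)/(-5 - 183))/3 = -4/3 + (-346/(-188))/3 = -4/3 + (-346*(-1/188))/3 = -4/3 + (⅓)*(173/94) = -4/3 + 173/282 = -203/282 ≈ -0.71986)
√(W + 41)/(-216 + h) = √(-203/282 + 41)/(-216 + 211) = √(11359/282)/(-5) = (√3203238/282)*(-⅕) = -√3203238/1410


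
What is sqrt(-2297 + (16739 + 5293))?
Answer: sqrt(19735) ≈ 140.48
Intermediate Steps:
sqrt(-2297 + (16739 + 5293)) = sqrt(-2297 + 22032) = sqrt(19735)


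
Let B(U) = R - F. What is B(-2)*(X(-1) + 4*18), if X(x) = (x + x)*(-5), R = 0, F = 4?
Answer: -328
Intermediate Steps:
X(x) = -10*x (X(x) = (2*x)*(-5) = -10*x)
B(U) = -4 (B(U) = 0 - 1*4 = 0 - 4 = -4)
B(-2)*(X(-1) + 4*18) = -4*(-10*(-1) + 4*18) = -4*(10 + 72) = -4*82 = -328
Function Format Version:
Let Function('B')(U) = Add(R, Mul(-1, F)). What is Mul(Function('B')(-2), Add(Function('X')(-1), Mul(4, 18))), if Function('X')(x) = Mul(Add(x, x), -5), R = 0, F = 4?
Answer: -328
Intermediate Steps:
Function('X')(x) = Mul(-10, x) (Function('X')(x) = Mul(Mul(2, x), -5) = Mul(-10, x))
Function('B')(U) = -4 (Function('B')(U) = Add(0, Mul(-1, 4)) = Add(0, -4) = -4)
Mul(Function('B')(-2), Add(Function('X')(-1), Mul(4, 18))) = Mul(-4, Add(Mul(-10, -1), Mul(4, 18))) = Mul(-4, Add(10, 72)) = Mul(-4, 82) = -328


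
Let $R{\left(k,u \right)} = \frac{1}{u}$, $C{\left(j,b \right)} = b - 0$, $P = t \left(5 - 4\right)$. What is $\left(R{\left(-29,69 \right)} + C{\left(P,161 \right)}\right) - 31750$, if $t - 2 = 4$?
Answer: $- \frac{2179640}{69} \approx -31589.0$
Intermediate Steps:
$t = 6$ ($t = 2 + 4 = 6$)
$P = 6$ ($P = 6 \left(5 - 4\right) = 6 \cdot 1 = 6$)
$C{\left(j,b \right)} = b$ ($C{\left(j,b \right)} = b + 0 = b$)
$\left(R{\left(-29,69 \right)} + C{\left(P,161 \right)}\right) - 31750 = \left(\frac{1}{69} + 161\right) - 31750 = \frac{11110}{69} - 31750 = - \frac{2179640}{69}$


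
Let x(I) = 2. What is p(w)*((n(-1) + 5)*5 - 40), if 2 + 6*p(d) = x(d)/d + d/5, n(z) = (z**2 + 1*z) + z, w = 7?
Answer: 22/21 ≈ 1.0476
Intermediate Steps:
n(z) = z**2 + 2*z (n(z) = (z**2 + z) + z = (z + z**2) + z = z**2 + 2*z)
p(d) = -1/3 + 1/(3*d) + d/30 (p(d) = -1/3 + (2/d + d/5)/6 = -1/3 + (1/(3*d) + d/30) = -1/3 + 1/(3*d) + d/30)
p(w)*((n(-1) + 5)*5 - 40) = ((1/30)*(10 + 7*(-10 + 7))/7)*((-(2 - 1) + 5)*5 - 40) = ((1/30)*(1/7)*(10 + 7*(-3)))*((-1*1 + 5)*5 - 40) = ((1/30)*(1/7)*(10 - 21))*((-1 + 5)*5 - 40) = ((1/30)*(1/7)*(-11))*(4*5 - 40) = -11*(20 - 40)/210 = -11/210*(-20) = 22/21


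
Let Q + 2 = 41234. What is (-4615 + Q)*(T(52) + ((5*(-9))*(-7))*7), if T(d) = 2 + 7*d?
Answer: 94142307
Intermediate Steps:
Q = 41232 (Q = -2 + 41234 = 41232)
(-4615 + Q)*(T(52) + ((5*(-9))*(-7))*7) = (-4615 + 41232)*((2 + 7*52) + ((5*(-9))*(-7))*7) = 36617*((2 + 364) - 45*(-7)*7) = 36617*(366 + 315*7) = 36617*(366 + 2205) = 36617*2571 = 94142307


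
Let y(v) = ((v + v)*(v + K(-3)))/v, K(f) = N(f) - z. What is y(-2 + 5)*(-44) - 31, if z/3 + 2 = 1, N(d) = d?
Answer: -295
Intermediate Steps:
z = -3 (z = -6 + 3*1 = -6 + 3 = -3)
K(f) = 3 + f (K(f) = f - 1*(-3) = f + 3 = 3 + f)
y(v) = 2*v (y(v) = ((v + v)*(v + (3 - 3)))/v = ((2*v)*(v + 0))/v = ((2*v)*v)/v = (2*v²)/v = 2*v)
y(-2 + 5)*(-44) - 31 = (2*(-2 + 5))*(-44) - 31 = (2*3)*(-44) - 31 = 6*(-44) - 31 = -264 - 31 = -295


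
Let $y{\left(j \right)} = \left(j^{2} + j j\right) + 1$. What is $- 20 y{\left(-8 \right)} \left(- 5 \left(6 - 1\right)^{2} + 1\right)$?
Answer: $319920$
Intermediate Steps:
$y{\left(j \right)} = 1 + 2 j^{2}$ ($y{\left(j \right)} = \left(j^{2} + j^{2}\right) + 1 = 2 j^{2} + 1 = 1 + 2 j^{2}$)
$- 20 y{\left(-8 \right)} \left(- 5 \left(6 - 1\right)^{2} + 1\right) = - 20 \left(1 + 2 \left(-8\right)^{2}\right) \left(- 5 \left(6 - 1\right)^{2} + 1\right) = - 20 \left(1 + 2 \cdot 64\right) \left(- 5 \cdot 5^{2} + 1\right) = - 20 \left(1 + 128\right) \left(\left(-5\right) 25 + 1\right) = \left(-20\right) 129 \left(-125 + 1\right) = \left(-2580\right) \left(-124\right) = 319920$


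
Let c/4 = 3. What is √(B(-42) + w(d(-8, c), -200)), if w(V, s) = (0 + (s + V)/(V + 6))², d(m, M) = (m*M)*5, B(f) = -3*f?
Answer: √7192894/237 ≈ 11.316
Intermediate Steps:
c = 12 (c = 4*3 = 12)
d(m, M) = 5*M*m (d(m, M) = (M*m)*5 = 5*M*m)
w(V, s) = (V + s)²/(6 + V)² (w(V, s) = (0 + (V + s)/(6 + V))² = ((V + s)/(6 + V))² = (V + s)²/(6 + V)²)
√(B(-42) + w(d(-8, c), -200)) = √(-3*(-42) + (5*12*(-8) - 200)²/(6 + 5*12*(-8))²) = √(126 + (-480 - 200)²/(6 - 480)²) = √(126 + (-680)²/(-474)²) = √(126 + (1/224676)*462400) = √(126 + 115600/56169) = √(7192894/56169) = √7192894/237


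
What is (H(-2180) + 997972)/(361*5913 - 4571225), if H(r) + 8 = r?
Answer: -124473/304579 ≈ -0.40867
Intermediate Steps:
H(r) = -8 + r
(H(-2180) + 997972)/(361*5913 - 4571225) = ((-8 - 2180) + 997972)/(361*5913 - 4571225) = (-2188 + 997972)/(2134593 - 4571225) = 995784/(-2436632) = 995784*(-1/2436632) = -124473/304579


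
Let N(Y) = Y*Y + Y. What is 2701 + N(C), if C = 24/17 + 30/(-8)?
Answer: 12503893/4624 ≈ 2704.1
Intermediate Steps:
C = -159/68 (C = 24*(1/17) + 30*(-⅛) = 24/17 - 15/4 = -159/68 ≈ -2.3382)
N(Y) = Y + Y² (N(Y) = Y² + Y = Y + Y²)
2701 + N(C) = 2701 - 159*(1 - 159/68)/68 = 2701 - 159/68*(-91/68) = 2701 + 14469/4624 = 12503893/4624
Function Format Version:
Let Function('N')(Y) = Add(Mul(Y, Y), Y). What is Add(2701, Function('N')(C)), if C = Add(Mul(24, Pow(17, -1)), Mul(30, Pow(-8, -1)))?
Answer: Rational(12503893, 4624) ≈ 2704.1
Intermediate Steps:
C = Rational(-159, 68) (C = Add(Mul(24, Rational(1, 17)), Mul(30, Rational(-1, 8))) = Add(Rational(24, 17), Rational(-15, 4)) = Rational(-159, 68) ≈ -2.3382)
Function('N')(Y) = Add(Y, Pow(Y, 2)) (Function('N')(Y) = Add(Pow(Y, 2), Y) = Add(Y, Pow(Y, 2)))
Add(2701, Function('N')(C)) = Add(2701, Mul(Rational(-159, 68), Add(1, Rational(-159, 68)))) = Add(2701, Mul(Rational(-159, 68), Rational(-91, 68))) = Add(2701, Rational(14469, 4624)) = Rational(12503893, 4624)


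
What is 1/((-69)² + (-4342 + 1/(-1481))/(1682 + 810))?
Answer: 3690652/17564763669 ≈ 0.00021012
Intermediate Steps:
1/((-69)² + (-4342 + 1/(-1481))/(1682 + 810)) = 1/(4761 + (-4342 - 1/1481)/2492) = 1/(4761 - 6430503/1481*1/2492) = 1/(4761 - 6430503/3690652) = 1/(17564763669/3690652) = 3690652/17564763669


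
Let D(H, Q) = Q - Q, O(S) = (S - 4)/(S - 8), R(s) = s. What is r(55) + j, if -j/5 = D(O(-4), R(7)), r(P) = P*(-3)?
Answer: -165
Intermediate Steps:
O(S) = (-4 + S)/(-8 + S)
r(P) = -3*P
D(H, Q) = 0
j = 0 (j = -5*0 = 0)
r(55) + j = -3*55 + 0 = -165 + 0 = -165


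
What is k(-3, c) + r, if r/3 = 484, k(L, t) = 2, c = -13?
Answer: 1454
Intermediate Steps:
r = 1452 (r = 3*484 = 1452)
k(-3, c) + r = 2 + 1452 = 1454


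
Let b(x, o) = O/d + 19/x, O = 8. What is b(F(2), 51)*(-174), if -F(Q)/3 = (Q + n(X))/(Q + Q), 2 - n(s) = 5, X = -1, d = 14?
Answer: -31552/7 ≈ -4507.4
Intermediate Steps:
n(s) = -3 (n(s) = 2 - 1*5 = 2 - 5 = -3)
F(Q) = -3*(-3 + Q)/(2*Q) (F(Q) = -3*(Q - 3)/(Q + Q) = -3*(-3 + Q)/(2*Q))
b(x, o) = 4/7 + 19/x (b(x, o) = 8/14 + 19/x = 8*(1/14) + 19/x = 4/7 + 19/x)
b(F(2), 51)*(-174) = (4/7 + 19/(((3/2)*(3 - 1*2)/2)))*(-174) = (4/7 + 19/(((3/2)*(1/2)*(3 - 2))))*(-174) = (4/7 + 19/(((3/2)*(1/2)*1)))*(-174) = (4/7 + 19/(3/4))*(-174) = (4/7 + 19*(4/3))*(-174) = (4/7 + 76/3)*(-174) = (544/21)*(-174) = -31552/7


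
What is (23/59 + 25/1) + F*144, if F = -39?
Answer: -329846/59 ≈ -5590.6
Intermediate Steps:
(23/59 + 25/1) + F*144 = (23/59 + 25/1) - 39*144 = (23*(1/59) + 25*1) - 5616 = (23/59 + 25) - 5616 = 1498/59 - 5616 = -329846/59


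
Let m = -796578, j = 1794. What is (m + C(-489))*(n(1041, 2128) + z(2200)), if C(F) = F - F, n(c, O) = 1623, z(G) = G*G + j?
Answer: -3858159427026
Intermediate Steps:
z(G) = 1794 + G² (z(G) = G*G + 1794 = G² + 1794 = 1794 + G²)
C(F) = 0
(m + C(-489))*(n(1041, 2128) + z(2200)) = (-796578 + 0)*(1623 + (1794 + 2200²)) = -796578*(1623 + (1794 + 4840000)) = -796578*(1623 + 4841794) = -796578*4843417 = -3858159427026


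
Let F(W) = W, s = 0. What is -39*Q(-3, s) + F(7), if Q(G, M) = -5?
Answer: 202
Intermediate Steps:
-39*Q(-3, s) + F(7) = -39*(-5) + 7 = 195 + 7 = 202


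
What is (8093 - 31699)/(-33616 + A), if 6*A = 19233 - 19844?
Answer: 141636/202307 ≈ 0.70010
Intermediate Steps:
A = -611/6 (A = (19233 - 19844)/6 = (⅙)*(-611) = -611/6 ≈ -101.83)
(8093 - 31699)/(-33616 + A) = (8093 - 31699)/(-33616 - 611/6) = -23606/(-202307/6) = -23606*(-6/202307) = 141636/202307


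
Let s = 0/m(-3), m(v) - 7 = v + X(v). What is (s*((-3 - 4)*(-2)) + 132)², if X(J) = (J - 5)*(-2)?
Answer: 17424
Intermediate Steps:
X(J) = 10 - 2*J (X(J) = (-5 + J)*(-2) = 10 - 2*J)
m(v) = 17 - v (m(v) = 7 + (v + (10 - 2*v)) = 7 + (10 - v) = 17 - v)
s = 0 (s = 0/(17 - 1*(-3)) = 0/(17 + 3) = 0/20 = 0*(1/20) = 0)
(s*((-3 - 4)*(-2)) + 132)² = (0*((-3 - 4)*(-2)) + 132)² = (0*(-7*(-2)) + 132)² = (0*14 + 132)² = (0 + 132)² = 132² = 17424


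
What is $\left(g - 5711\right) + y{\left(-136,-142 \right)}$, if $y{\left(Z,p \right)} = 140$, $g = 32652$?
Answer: $27081$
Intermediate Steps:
$\left(g - 5711\right) + y{\left(-136,-142 \right)} = \left(32652 - 5711\right) + 140 = 26941 + 140 = 27081$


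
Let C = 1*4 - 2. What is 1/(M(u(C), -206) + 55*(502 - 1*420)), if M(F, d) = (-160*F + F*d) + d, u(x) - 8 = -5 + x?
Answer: 1/2474 ≈ 0.00040420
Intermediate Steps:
C = 2 (C = 4 - 2 = 2)
u(x) = 3 + x (u(x) = 8 + (-5 + x) = 3 + x)
M(F, d) = d - 160*F + F*d
1/(M(u(C), -206) + 55*(502 - 1*420)) = 1/((-206 - 160*(3 + 2) + (3 + 2)*(-206)) + 55*(502 - 1*420)) = 1/((-206 - 160*5 + 5*(-206)) + 55*(502 - 420)) = 1/((-206 - 800 - 1030) + 55*82) = 1/(-2036 + 4510) = 1/2474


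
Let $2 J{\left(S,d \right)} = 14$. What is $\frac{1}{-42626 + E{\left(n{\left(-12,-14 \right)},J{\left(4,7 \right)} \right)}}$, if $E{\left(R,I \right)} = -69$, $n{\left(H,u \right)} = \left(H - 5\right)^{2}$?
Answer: $- \frac{1}{42695} \approx -2.3422 \cdot 10^{-5}$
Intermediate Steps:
$n{\left(H,u \right)} = \left(-5 + H\right)^{2}$
$J{\left(S,d \right)} = 7$ ($J{\left(S,d \right)} = \frac{1}{2} \cdot 14 = 7$)
$\frac{1}{-42626 + E{\left(n{\left(-12,-14 \right)},J{\left(4,7 \right)} \right)}} = \frac{1}{-42626 - 69} = \frac{1}{-42695} = - \frac{1}{42695}$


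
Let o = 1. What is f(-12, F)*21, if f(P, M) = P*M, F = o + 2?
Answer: -756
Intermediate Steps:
F = 3 (F = 1 + 2 = 3)
f(P, M) = M*P
f(-12, F)*21 = (3*(-12))*21 = -36*21 = -756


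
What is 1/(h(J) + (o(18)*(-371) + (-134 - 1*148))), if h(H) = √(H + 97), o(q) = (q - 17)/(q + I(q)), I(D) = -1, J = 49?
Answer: -87805/26635031 - 289*√146/26635031 ≈ -0.0034277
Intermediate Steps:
o(q) = (-17 + q)/(-1 + q) (o(q) = (q - 17)/(q - 1) = (-17 + q)/(-1 + q))
h(H) = √(97 + H)
1/(h(J) + (o(18)*(-371) + (-134 - 1*148))) = 1/(√(97 + 49) + (((-17 + 18)/(-1 + 18))*(-371) + (-134 - 1*148))) = 1/(√146 + ((1/17)*(-371) + (-134 - 148))) = 1/(√146 + (((1/17)*1)*(-371) - 282)) = 1/(√146 + ((1/17)*(-371) - 282)) = 1/(√146 + (-371/17 - 282)) = 1/(√146 - 5165/17) = 1/(-5165/17 + √146)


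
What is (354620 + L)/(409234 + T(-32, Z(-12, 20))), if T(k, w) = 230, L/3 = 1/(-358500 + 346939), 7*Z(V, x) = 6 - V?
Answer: 4099761817/4733813304 ≈ 0.86606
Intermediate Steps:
Z(V, x) = 6/7 - V/7 (Z(V, x) = (6 - V)/7 = 6/7 - V/7)
L = -3/11561 (L = 3/(-358500 + 346939) = 3/(-11561) = 3*(-1/11561) = -3/11561 ≈ -0.00025949)
(354620 + L)/(409234 + T(-32, Z(-12, 20))) = (354620 - 3/11561)/(409234 + 230) = (4099761817/11561)/409464 = (4099761817/11561)*(1/409464) = 4099761817/4733813304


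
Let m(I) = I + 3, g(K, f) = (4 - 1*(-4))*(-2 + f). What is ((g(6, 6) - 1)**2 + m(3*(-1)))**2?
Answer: 923521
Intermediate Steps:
g(K, f) = -16 + 8*f (g(K, f) = (4 + 4)*(-2 + f) = 8*(-2 + f) = -16 + 8*f)
m(I) = 3 + I
((g(6, 6) - 1)**2 + m(3*(-1)))**2 = (((-16 + 8*6) - 1)**2 + (3 + 3*(-1)))**2 = (((-16 + 48) - 1)**2 + (3 - 3))**2 = ((32 - 1)**2 + 0)**2 = (31**2 + 0)**2 = (961 + 0)**2 = 961**2 = 923521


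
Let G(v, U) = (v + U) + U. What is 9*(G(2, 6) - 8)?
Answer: 54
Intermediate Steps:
G(v, U) = v + 2*U (G(v, U) = (U + v) + U = v + 2*U)
9*(G(2, 6) - 8) = 9*((2 + 2*6) - 8) = 9*((2 + 12) - 8) = 9*(14 - 8) = 9*6 = 54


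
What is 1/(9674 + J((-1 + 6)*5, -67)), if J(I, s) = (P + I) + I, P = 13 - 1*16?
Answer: 1/9721 ≈ 0.00010287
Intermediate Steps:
P = -3 (P = 13 - 16 = -3)
J(I, s) = -3 + 2*I (J(I, s) = (-3 + I) + I = -3 + 2*I)
1/(9674 + J((-1 + 6)*5, -67)) = 1/(9674 + (-3 + 2*((-1 + 6)*5))) = 1/(9674 + (-3 + 2*(5*5))) = 1/(9674 + (-3 + 2*25)) = 1/(9674 + (-3 + 50)) = 1/(9674 + 47) = 1/9721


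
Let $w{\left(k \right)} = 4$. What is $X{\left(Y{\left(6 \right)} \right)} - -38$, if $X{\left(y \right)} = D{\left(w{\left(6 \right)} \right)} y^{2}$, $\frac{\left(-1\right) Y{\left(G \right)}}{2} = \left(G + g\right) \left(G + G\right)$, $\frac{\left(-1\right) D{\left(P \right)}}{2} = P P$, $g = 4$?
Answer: $-1843162$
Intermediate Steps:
$D{\left(P \right)} = - 2 P^{2}$ ($D{\left(P \right)} = - 2 P P = - 2 P^{2}$)
$Y{\left(G \right)} = - 4 G \left(4 + G\right)$ ($Y{\left(G \right)} = - 2 \left(G + 4\right) \left(G + G\right) = - 2 \left(4 + G\right) 2 G = - 2 \cdot 2 G \left(4 + G\right) = - 4 G \left(4 + G\right)$)
$X{\left(y \right)} = - 32 y^{2}$ ($X{\left(y \right)} = - 2 \cdot 4^{2} y^{2} = \left(-2\right) 16 y^{2} = - 32 y^{2}$)
$X{\left(Y{\left(6 \right)} \right)} - -38 = - 32 \left(\left(-4\right) 6 \left(4 + 6\right)\right)^{2} - -38 = - 32 \left(\left(-4\right) 6 \cdot 10\right)^{2} + \left(-432 + 470\right) = - 32 \left(-240\right)^{2} + 38 = \left(-32\right) 57600 + 38 = -1843200 + 38 = -1843162$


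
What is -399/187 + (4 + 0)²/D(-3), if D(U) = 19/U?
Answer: -16557/3553 ≈ -4.6600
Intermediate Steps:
-399/187 + (4 + 0)²/D(-3) = -399/187 + (4 + 0)²/((19/(-3))) = -399*1/187 + 4²/((19*(-⅓))) = -399/187 + 16/(-19/3) = -399/187 + 16*(-3/19) = -399/187 - 48/19 = -16557/3553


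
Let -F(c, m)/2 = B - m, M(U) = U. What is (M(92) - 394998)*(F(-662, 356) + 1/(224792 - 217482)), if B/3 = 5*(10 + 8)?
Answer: -248261803413/3655 ≈ -6.7924e+7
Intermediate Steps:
B = 270 (B = 3*(5*(10 + 8)) = 3*(5*18) = 3*90 = 270)
F(c, m) = -540 + 2*m (F(c, m) = -2*(270 - m) = -540 + 2*m)
(M(92) - 394998)*(F(-662, 356) + 1/(224792 - 217482)) = (92 - 394998)*((-540 + 2*356) + 1/(224792 - 217482)) = -394906*((-540 + 712) + 1/7310) = -394906*(172 + 1/7310) = -394906*1257321/7310 = -248261803413/3655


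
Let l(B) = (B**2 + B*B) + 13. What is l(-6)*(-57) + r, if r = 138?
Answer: -4707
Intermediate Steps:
l(B) = 13 + 2*B**2 (l(B) = (B**2 + B**2) + 13 = 2*B**2 + 13 = 13 + 2*B**2)
l(-6)*(-57) + r = (13 + 2*(-6)**2)*(-57) + 138 = (13 + 2*36)*(-57) + 138 = (13 + 72)*(-57) + 138 = 85*(-57) + 138 = -4845 + 138 = -4707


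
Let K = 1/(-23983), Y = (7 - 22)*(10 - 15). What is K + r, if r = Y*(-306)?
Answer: -550409851/23983 ≈ -22950.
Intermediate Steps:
Y = 75 (Y = -15*(-5) = 75)
r = -22950 (r = 75*(-306) = -22950)
K = -1/23983 ≈ -4.1696e-5
K + r = -1/23983 - 22950 = -550409851/23983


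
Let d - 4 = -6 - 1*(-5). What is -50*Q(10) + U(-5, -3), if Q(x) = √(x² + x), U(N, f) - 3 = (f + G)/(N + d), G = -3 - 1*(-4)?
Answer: 4 - 50*√110 ≈ -520.40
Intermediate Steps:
d = 3 (d = 4 + (-6 - 1*(-5)) = 4 + (-6 + 5) = 4 - 1 = 3)
G = 1 (G = -3 + 4 = 1)
U(N, f) = 3 + (1 + f)/(3 + N) (U(N, f) = 3 + (f + 1)/(N + 3) = 3 + (1 + f)/(3 + N))
Q(x) = √(x + x²)
-50*Q(10) + U(-5, -3) = -50*√10*√(1 + 10) + (10 - 3 + 3*(-5))/(3 - 5) = -50*√110 + (10 - 3 - 15)/(-2) = -50*√110 - ½*(-8) = -50*√110 + 4 = 4 - 50*√110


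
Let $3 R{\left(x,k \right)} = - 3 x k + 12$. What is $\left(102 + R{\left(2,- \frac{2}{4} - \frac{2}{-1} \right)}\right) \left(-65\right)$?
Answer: $-6695$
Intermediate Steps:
$R{\left(x,k \right)} = 4 - k x$ ($R{\left(x,k \right)} = \frac{- 3 x k + 12}{3} = \frac{- 3 k x + 12}{3} = \frac{12 - 3 k x}{3} = 4 - k x$)
$\left(102 + R{\left(2,- \frac{2}{4} - \frac{2}{-1} \right)}\right) \left(-65\right) = \left(102 + \left(4 - \left(- \frac{2}{4} - \frac{2}{-1}\right) 2\right)\right) \left(-65\right) = \left(102 + \left(4 - \left(\left(-2\right) \frac{1}{4} - -2\right) 2\right)\right) \left(-65\right) = \left(102 + \left(4 - \left(- \frac{1}{2} + 2\right) 2\right)\right) \left(-65\right) = \left(102 + \left(4 - \frac{3}{2} \cdot 2\right)\right) \left(-65\right) = \left(102 + \left(4 - 3\right)\right) \left(-65\right) = \left(102 + 1\right) \left(-65\right) = 103 \left(-65\right) = -6695$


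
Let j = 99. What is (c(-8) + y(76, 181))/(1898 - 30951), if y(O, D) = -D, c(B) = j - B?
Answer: 74/29053 ≈ 0.0025471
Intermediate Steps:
c(B) = 99 - B
(c(-8) + y(76, 181))/(1898 - 30951) = ((99 - 1*(-8)) - 1*181)/(1898 - 30951) = ((99 + 8) - 181)/(-29053) = (107 - 181)*(-1/29053) = -74*(-1/29053) = 74/29053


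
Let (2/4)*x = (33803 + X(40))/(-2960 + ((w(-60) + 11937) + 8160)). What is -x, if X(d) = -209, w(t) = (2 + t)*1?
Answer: -22396/5693 ≈ -3.9340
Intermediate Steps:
w(t) = 2 + t
x = 22396/5693 (x = 2*((33803 - 209)/(-2960 + (((2 - 60) + 11937) + 8160))) = 2*(33594/(-2960 + ((-58 + 11937) + 8160))) = 2*(33594/(-2960 + (11879 + 8160))) = 2*(33594/(-2960 + 20039)) = 2*(33594/17079) = 2*(33594*(1/17079)) = 2*(11198/5693) = 22396/5693 ≈ 3.9340)
-x = -1*22396/5693 = -22396/5693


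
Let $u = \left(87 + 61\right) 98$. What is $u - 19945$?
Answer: $-5441$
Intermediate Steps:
$u = 14504$ ($u = 148 \cdot 98 = 14504$)
$u - 19945 = 14504 - 19945 = -5441$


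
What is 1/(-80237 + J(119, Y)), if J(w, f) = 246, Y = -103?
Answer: -1/79991 ≈ -1.2501e-5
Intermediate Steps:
1/(-80237 + J(119, Y)) = 1/(-80237 + 246) = 1/(-79991) = -1/79991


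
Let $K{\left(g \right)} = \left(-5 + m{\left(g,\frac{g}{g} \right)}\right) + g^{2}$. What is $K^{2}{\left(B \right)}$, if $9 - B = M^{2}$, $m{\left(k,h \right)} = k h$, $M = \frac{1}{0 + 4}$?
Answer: $\frac{460402849}{65536} \approx 7025.2$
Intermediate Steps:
$M = \frac{1}{4} \approx 0.25$
$m{\left(k,h \right)} = h k$
$B = \frac{143}{16}$ ($B = 9 - \left(\frac{1}{4}\right)^{2} = 9 - \frac{1}{16} = \frac{143}{16} \approx 8.9375$)
$K{\left(g \right)} = -5 + g + g^{2}$ ($K{\left(g \right)} = \left(-5 + \frac{g}{g} g\right) + g^{2} = \left(-5 + 1 g\right) + g^{2} = \left(-5 + g\right) + g^{2} = -5 + g + g^{2}$)
$K^{2}{\left(B \right)} = \left(-5 + \frac{143}{16} + \left(\frac{143}{16}\right)^{2}\right)^{2} = \left(-5 + \frac{143}{16} + \frac{20449}{256}\right)^{2} = \left(\frac{21457}{256}\right)^{2} = \frac{460402849}{65536}$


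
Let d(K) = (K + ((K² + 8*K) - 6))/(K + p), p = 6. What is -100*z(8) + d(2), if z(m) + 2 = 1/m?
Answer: 379/2 ≈ 189.50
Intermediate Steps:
d(K) = (-6 + K² + 9*K)/(6 + K) (d(K) = (K + ((K² + 8*K) - 6))/(K + 6) = (K + (-6 + K² + 8*K))/(6 + K) = (-6 + K² + 9*K)/(6 + K))
z(m) = -2 + 1/m
-100*z(8) + d(2) = -100*(-2 + 1/8) + (-6 + 2² + 9*2)/(6 + 2) = -100*(-2 + ⅛) + (-6 + 4 + 18)/8 = -100*(-15/8) + (⅛)*16 = 375/2 + 2 = 379/2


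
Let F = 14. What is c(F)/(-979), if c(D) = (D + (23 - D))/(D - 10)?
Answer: -23/3916 ≈ -0.0058733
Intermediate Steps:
c(D) = 23/(-10 + D)
c(F)/(-979) = (23/(-10 + 14))/(-979) = (23/4)*(-1/979) = -23/3916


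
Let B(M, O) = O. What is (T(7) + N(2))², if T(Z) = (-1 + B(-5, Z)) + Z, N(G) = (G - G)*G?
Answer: 169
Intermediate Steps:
N(G) = 0 (N(G) = 0*G = 0)
T(Z) = -1 + 2*Z (T(Z) = (-1 + Z) + Z = -1 + 2*Z)
(T(7) + N(2))² = ((-1 + 2*7) + 0)² = ((-1 + 14) + 0)² = (13 + 0)² = 13² = 169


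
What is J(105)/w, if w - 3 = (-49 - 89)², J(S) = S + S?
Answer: 10/907 ≈ 0.011025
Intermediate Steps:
J(S) = 2*S
w = 19047 (w = 3 + (-49 - 89)² = 3 + (-138)² = 3 + 19044 = 19047)
J(105)/w = (2*105)/19047 = 210*(1/19047) = 10/907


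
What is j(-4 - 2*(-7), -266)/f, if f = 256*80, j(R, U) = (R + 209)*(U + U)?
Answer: -29127/5120 ≈ -5.6889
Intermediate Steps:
j(R, U) = 2*U*(209 + R) (j(R, U) = (209 + R)*(2*U) = 2*U*(209 + R))
f = 20480
j(-4 - 2*(-7), -266)/f = (2*(-266)*(209 + (-4 - 2*(-7))))/20480 = (2*(-266)*(209 + (-4 + 14)))*(1/20480) = (2*(-266)*(209 + 10))*(1/20480) = (2*(-266)*219)*(1/20480) = -116508*1/20480 = -29127/5120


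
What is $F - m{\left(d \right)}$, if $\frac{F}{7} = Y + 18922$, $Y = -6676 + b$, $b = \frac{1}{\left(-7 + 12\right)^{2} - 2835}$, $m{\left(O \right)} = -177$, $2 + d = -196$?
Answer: $\frac{241376183}{2810} \approx 85899.0$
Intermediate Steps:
$d = -198$ ($d = -2 - 196 = -198$)
$b = - \frac{1}{2810}$ ($b = \frac{1}{5^{2} - 2835} = \frac{1}{25 - 2835} = \frac{1}{-2810} = - \frac{1}{2810} \approx -0.00035587$)
$Y = - \frac{18759561}{2810}$ ($Y = -6676 - \frac{1}{2810} = - \frac{18759561}{2810} \approx -6676.0$)
$F = \frac{240878813}{2810}$ ($F = 7 \left(- \frac{18759561}{2810} + 18922\right) = 7 \cdot \frac{34411259}{2810} = \frac{240878813}{2810} \approx 85722.0$)
$F - m{\left(d \right)} = \frac{240878813}{2810} - -177 = \frac{240878813}{2810} + 177 = \frac{241376183}{2810}$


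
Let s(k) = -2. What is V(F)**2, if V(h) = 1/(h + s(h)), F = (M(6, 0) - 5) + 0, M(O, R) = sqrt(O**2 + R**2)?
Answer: 1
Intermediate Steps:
F = 1 (F = (sqrt(6**2 + 0**2) - 5) + 0 = (sqrt(36 + 0) - 5) + 0 = (sqrt(36) - 5) + 0 = (6 - 5) + 0 = 1 + 0 = 1)
V(h) = 1/(-2 + h) (V(h) = 1/(h - 2) = 1/(-2 + h))
V(F)**2 = (1/(-2 + 1))**2 = (1/(-1))**2 = (-1)**2 = 1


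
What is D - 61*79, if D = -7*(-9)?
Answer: -4756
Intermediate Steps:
D = 63
D - 61*79 = 63 - 61*79 = 63 - 4819 = -4756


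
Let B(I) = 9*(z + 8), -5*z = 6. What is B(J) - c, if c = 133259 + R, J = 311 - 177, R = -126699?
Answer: -32494/5 ≈ -6498.8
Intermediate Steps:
z = -6/5 (z = -⅕*6 = -6/5 ≈ -1.2000)
J = 134
B(I) = 306/5 (B(I) = 9*(-6/5 + 8) = 9*(34/5) = 306/5)
c = 6560 (c = 133259 - 126699 = 6560)
B(J) - c = 306/5 - 1*6560 = 306/5 - 6560 = -32494/5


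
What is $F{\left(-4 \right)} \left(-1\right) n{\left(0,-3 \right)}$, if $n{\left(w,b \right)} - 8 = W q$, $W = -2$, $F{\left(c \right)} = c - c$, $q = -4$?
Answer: $0$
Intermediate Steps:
$F{\left(c \right)} = 0$
$n{\left(w,b \right)} = 16$ ($n{\left(w,b \right)} = 8 - -8 = 8 + 8 = 16$)
$F{\left(-4 \right)} \left(-1\right) n{\left(0,-3 \right)} = 0 \left(-1\right) 16 = 0 \cdot 16 = 0$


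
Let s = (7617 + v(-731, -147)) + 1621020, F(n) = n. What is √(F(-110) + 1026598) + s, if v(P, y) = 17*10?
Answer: 1628807 + 2*√256622 ≈ 1.6298e+6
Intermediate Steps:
v(P, y) = 170
s = 1628807 (s = (7617 + 170) + 1621020 = 7787 + 1621020 = 1628807)
√(F(-110) + 1026598) + s = √(-110 + 1026598) + 1628807 = √1026488 + 1628807 = 2*√256622 + 1628807 = 1628807 + 2*√256622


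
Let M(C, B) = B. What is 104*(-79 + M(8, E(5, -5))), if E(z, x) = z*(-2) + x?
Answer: -9776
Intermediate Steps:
E(z, x) = x - 2*z (E(z, x) = -2*z + x = x - 2*z)
104*(-79 + M(8, E(5, -5))) = 104*(-79 + (-5 - 2*5)) = 104*(-79 + (-5 - 10)) = 104*(-79 - 15) = 104*(-94) = -9776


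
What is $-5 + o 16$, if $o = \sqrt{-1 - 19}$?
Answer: $-5 + 32 i \sqrt{5} \approx -5.0 + 71.554 i$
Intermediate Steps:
$o = 2 i \sqrt{5}$ ($o = \sqrt{-20} = 2 i \sqrt{5} \approx 4.4721 i$)
$-5 + o 16 = -5 + 2 i \sqrt{5} \cdot 16 = -5 + 32 i \sqrt{5}$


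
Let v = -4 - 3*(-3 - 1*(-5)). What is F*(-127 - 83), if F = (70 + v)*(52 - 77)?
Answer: 315000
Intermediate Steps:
v = -10 (v = -4 - 3*(-3 + 5) = -4 - 3*2 = -4 - 6 = -10)
F = -1500 (F = (70 - 10)*(52 - 77) = 60*(-25) = -1500)
F*(-127 - 83) = -1500*(-127 - 83) = -1500*(-210) = 315000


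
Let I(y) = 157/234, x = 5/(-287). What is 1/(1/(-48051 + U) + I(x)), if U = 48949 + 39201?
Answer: 9383166/6295777 ≈ 1.4904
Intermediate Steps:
x = -5/287 (x = 5*(-1/287) = -5/287 ≈ -0.017422)
U = 88150
I(y) = 157/234 (I(y) = 157*(1/234) = 157/234)
1/(1/(-48051 + U) + I(x)) = 1/(1/(-48051 + 88150) + 157/234) = 1/(1/40099 + 157/234) = 1/(6295777/9383166) = 9383166/6295777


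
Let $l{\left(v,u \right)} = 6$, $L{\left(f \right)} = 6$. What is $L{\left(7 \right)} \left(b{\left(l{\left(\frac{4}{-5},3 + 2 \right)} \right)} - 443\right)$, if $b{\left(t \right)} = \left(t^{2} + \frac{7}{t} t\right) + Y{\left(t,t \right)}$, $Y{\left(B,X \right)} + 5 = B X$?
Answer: $-2214$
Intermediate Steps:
$Y{\left(B,X \right)} = -5 + B X$
$b{\left(t \right)} = 2 + 2 t^{2}$ ($b{\left(t \right)} = \left(t^{2} + \frac{7}{t} t\right) + \left(-5 + t t\right) = \left(t^{2} + 7\right) + \left(-5 + t^{2}\right) = \left(7 + t^{2}\right) + \left(-5 + t^{2}\right) = 2 + 2 t^{2}$)
$L{\left(7 \right)} \left(b{\left(l{\left(\frac{4}{-5},3 + 2 \right)} \right)} - 443\right) = 6 \left(\left(2 + 2 \cdot 6^{2}\right) - 443\right) = 6 \left(\left(2 + 2 \cdot 36\right) - 443\right) = 6 \left(\left(2 + 72\right) - 443\right) = 6 \left(74 - 443\right) = 6 \left(-369\right) = -2214$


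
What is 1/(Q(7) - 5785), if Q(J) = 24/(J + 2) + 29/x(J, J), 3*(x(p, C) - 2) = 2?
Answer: -24/138515 ≈ -0.00017327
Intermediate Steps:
x(p, C) = 8/3 (x(p, C) = 2 + (1/3)*2 = 2 + 2/3 = 8/3)
Q(J) = 87/8 + 24/(2 + J) (Q(J) = 24/(J + 2) + 29/(8/3) = 24/(2 + J) + 29*(3/8) = 24/(2 + J) + 87/8 = 87/8 + 24/(2 + J))
1/(Q(7) - 5785) = 1/(3*(122 + 29*7)/(8*(2 + 7)) - 5785) = 1/((3/8)*(122 + 203)/9 - 5785) = 1/((3/8)*(1/9)*325 - 5785) = 1/(325/24 - 5785) = 1/(-138515/24) = -24/138515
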